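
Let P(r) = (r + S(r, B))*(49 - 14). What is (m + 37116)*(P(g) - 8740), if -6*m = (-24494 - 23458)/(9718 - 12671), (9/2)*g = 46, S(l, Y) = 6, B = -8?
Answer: -895639238200/2953 ≈ -3.0330e+8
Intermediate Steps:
g = 92/9 (g = (2/9)*46 = 92/9 ≈ 10.222)
P(r) = 210 + 35*r (P(r) = (r + 6)*(49 - 14) = (6 + r)*35 = 210 + 35*r)
m = -7992/2953 (m = -(-24494 - 23458)/(6*(9718 - 12671)) = -(-7992)/(-2953) = -(-7992)*(-1)/2953 = -⅙*47952/2953 = -7992/2953 ≈ -2.7064)
(m + 37116)*(P(g) - 8740) = (-7992/2953 + 37116)*((210 + 35*(92/9)) - 8740) = 109595556*((210 + 3220/9) - 8740)/2953 = 109595556*(5110/9 - 8740)/2953 = (109595556/2953)*(-73550/9) = -895639238200/2953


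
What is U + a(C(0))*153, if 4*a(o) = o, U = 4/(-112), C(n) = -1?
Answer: -268/7 ≈ -38.286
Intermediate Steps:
U = -1/28 (U = 4*(-1/112) = -1/28 ≈ -0.035714)
a(o) = o/4
U + a(C(0))*153 = -1/28 + ((¼)*(-1))*153 = -1/28 - ¼*153 = -1/28 - 153/4 = -268/7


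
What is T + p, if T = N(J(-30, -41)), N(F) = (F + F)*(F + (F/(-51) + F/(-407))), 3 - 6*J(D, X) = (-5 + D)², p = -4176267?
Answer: -765024881113/186813 ≈ -4.0951e+6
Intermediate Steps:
J(D, X) = ½ - (-5 + D)²/6
N(F) = 40598*F²/20757 (N(F) = (2*F)*(F + (F*(-1/51) + F*(-1/407))) = (2*F)*(F + (-F/51 - F/407)) = (2*F)*(F - 458*F/20757) = (2*F)*(20299*F/20757) = 40598*F²/20757)
T = 15156085958/186813 (T = 40598*(½ - (-5 - 30)²/6)²/20757 = 40598*(½ - ⅙*(-35)²)²/20757 = 40598*(½ - ⅙*1225)²/20757 = 40598*(½ - 1225/6)²/20757 = 40598*(-611/3)²/20757 = (40598/20757)*(373321/9) = 15156085958/186813 ≈ 81130.)
T + p = 15156085958/186813 - 4176267 = -765024881113/186813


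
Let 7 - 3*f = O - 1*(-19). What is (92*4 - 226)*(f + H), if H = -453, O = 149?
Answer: -215840/3 ≈ -71947.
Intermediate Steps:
f = -161/3 (f = 7/3 - (149 - 1*(-19))/3 = 7/3 - (149 + 19)/3 = 7/3 - ⅓*168 = 7/3 - 56 = -161/3 ≈ -53.667)
(92*4 - 226)*(f + H) = (92*4 - 226)*(-161/3 - 453) = (368 - 226)*(-1520/3) = 142*(-1520/3) = -215840/3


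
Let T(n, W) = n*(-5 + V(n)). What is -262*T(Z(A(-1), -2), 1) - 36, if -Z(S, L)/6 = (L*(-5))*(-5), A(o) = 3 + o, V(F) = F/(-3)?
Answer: 8252964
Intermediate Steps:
V(F) = -F/3 (V(F) = F*(-1/3) = -F/3)
Z(S, L) = -150*L (Z(S, L) = -6*L*(-5)*(-5) = -6*(-5*L)*(-5) = -150*L)
T(n, W) = n*(-5 - n/3)
-262*T(Z(A(-1), -2), 1) - 36 = -(-262)*(-150*(-2))*(15 - 150*(-2))/3 - 36 = -(-262)*300*(15 + 300)/3 - 36 = -(-262)*300*315/3 - 36 = -262*(-31500) - 36 = 8253000 - 36 = 8252964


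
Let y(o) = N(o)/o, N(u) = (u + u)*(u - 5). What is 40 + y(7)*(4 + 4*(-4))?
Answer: -8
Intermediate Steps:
N(u) = 2*u*(-5 + u) (N(u) = (2*u)*(-5 + u) = 2*u*(-5 + u))
y(o) = -10 + 2*o (y(o) = (2*o*(-5 + o))/o = -10 + 2*o)
40 + y(7)*(4 + 4*(-4)) = 40 + (-10 + 2*7)*(4 + 4*(-4)) = 40 + (-10 + 14)*(4 - 16) = 40 + 4*(-12) = 40 - 48 = -8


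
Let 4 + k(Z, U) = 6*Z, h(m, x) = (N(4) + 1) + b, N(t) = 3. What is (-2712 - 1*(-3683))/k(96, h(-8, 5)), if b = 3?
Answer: 971/572 ≈ 1.6976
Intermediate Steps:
h(m, x) = 7 (h(m, x) = (3 + 1) + 3 = 4 + 3 = 7)
k(Z, U) = -4 + 6*Z
(-2712 - 1*(-3683))/k(96, h(-8, 5)) = (-2712 - 1*(-3683))/(-4 + 6*96) = (-2712 + 3683)/(-4 + 576) = 971/572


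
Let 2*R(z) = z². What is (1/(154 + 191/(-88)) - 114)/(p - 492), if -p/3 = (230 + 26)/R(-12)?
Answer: 2284599/10074194 ≈ 0.22678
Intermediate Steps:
R(z) = z²/2
p = -32/3 (p = -3*(230 + 26)/((½)*(-12)²) = -768/((½)*144) = -768/72 = -3*32/9 = -32/3 ≈ -10.667)
(1/(154 + 191/(-88)) - 114)/(p - 492) = (1/(154 + 191/(-88)) - 114)/(-32/3 - 492) = (1/(154 + 191*(-1/88)) - 114)/(-1508/3) = (1/(154 - 191/88) - 114)*(-3/1508) = (1/(13361/88) - 114)*(-3/1508) = (88/13361 - 114)*(-3/1508) = -1523066/13361*(-3/1508) = 2284599/10074194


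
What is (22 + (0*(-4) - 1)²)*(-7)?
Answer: -161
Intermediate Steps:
(22 + (0*(-4) - 1)²)*(-7) = (22 + (0 - 1)²)*(-7) = (22 + (-1)²)*(-7) = (22 + 1)*(-7) = 23*(-7) = -161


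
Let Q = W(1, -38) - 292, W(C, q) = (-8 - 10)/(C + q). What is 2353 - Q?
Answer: 97847/37 ≈ 2644.5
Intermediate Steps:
W(C, q) = -18/(C + q)
Q = -10786/37 (Q = -18/(1 - 38) - 292 = -18/(-37) - 292 = -18*(-1/37) - 292 = 18/37 - 292 = -10786/37 ≈ -291.51)
2353 - Q = 2353 - 1*(-10786/37) = 2353 + 10786/37 = 97847/37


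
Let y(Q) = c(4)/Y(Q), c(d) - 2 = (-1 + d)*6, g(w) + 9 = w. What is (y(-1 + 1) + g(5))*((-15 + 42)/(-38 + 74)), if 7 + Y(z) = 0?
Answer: -36/7 ≈ -5.1429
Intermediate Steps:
Y(z) = -7 (Y(z) = -7 + 0 = -7)
g(w) = -9 + w
c(d) = -4 + 6*d (c(d) = 2 + (-1 + d)*6 = 2 + (-6 + 6*d) = -4 + 6*d)
y(Q) = -20/7 (y(Q) = (-4 + 6*4)/(-7) = (-4 + 24)*(-1/7) = 20*(-1/7) = -20/7)
(y(-1 + 1) + g(5))*((-15 + 42)/(-38 + 74)) = (-20/7 + (-9 + 5))*((-15 + 42)/(-38 + 74)) = (-20/7 - 4)*(27/36) = -1296/(7*36) = -48/7*3/4 = -36/7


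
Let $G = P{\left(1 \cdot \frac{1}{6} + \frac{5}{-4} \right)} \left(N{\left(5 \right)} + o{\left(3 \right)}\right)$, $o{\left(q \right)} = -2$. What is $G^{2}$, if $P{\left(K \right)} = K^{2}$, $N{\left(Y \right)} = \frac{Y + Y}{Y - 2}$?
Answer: $\frac{28561}{11664} \approx 2.4486$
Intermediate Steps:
$N{\left(Y \right)} = \frac{2 Y}{-2 + Y}$
$G = \frac{169}{108}$ ($G = \left(1 \cdot \frac{1}{6} + \frac{5}{-4}\right)^{2} \left(2 \cdot 5 \frac{1}{-2 + 5} - 2\right) = \left(1 \cdot \frac{1}{6} + 5 \left(- \frac{1}{4}\right)\right)^{2} \left(2 \cdot 5 \cdot \frac{1}{3} - 2\right) = \left(\frac{1}{6} - \frac{5}{4}\right)^{2} \left(2 \cdot 5 \cdot \frac{1}{3} - 2\right) = \left(- \frac{13}{12}\right)^{2} \left(\frac{10}{3} - 2\right) = \frac{169}{144} \cdot \frac{4}{3} = \frac{169}{108} \approx 1.5648$)
$G^{2} = \left(\frac{169}{108}\right)^{2} = \frac{28561}{11664}$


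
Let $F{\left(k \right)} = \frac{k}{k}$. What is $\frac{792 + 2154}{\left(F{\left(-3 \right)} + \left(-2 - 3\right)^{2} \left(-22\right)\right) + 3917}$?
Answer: $\frac{1473}{1684} \approx 0.8747$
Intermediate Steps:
$F{\left(k \right)} = 1$
$\frac{792 + 2154}{\left(F{\left(-3 \right)} + \left(-2 - 3\right)^{2} \left(-22\right)\right) + 3917} = \frac{792 + 2154}{\left(1 + \left(-2 - 3\right)^{2} \left(-22\right)\right) + 3917} = \frac{2946}{\left(1 + \left(-5\right)^{2} \left(-22\right)\right) + 3917} = \frac{2946}{\left(1 + 25 \left(-22\right)\right) + 3917} = \frac{2946}{\left(1 - 550\right) + 3917} = \frac{2946}{-549 + 3917} = \frac{2946}{3368} = 2946 \cdot \frac{1}{3368} = \frac{1473}{1684}$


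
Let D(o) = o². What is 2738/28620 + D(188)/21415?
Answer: 21403591/12257946 ≈ 1.7461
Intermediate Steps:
2738/28620 + D(188)/21415 = 2738/28620 + 188²/21415 = 2738*(1/28620) + 35344*(1/21415) = 1369/14310 + 35344/21415 = 21403591/12257946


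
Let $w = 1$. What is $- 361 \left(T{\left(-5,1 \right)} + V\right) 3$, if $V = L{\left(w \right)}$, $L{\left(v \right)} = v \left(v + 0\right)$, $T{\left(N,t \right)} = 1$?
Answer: $-2166$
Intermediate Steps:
$L{\left(v \right)} = v^{2}$ ($L{\left(v \right)} = v v = v^{2}$)
$V = 1$ ($V = 1^{2} = 1$)
$- 361 \left(T{\left(-5,1 \right)} + V\right) 3 = - 361 \left(1 + 1\right) 3 = - 361 \cdot 2 \cdot 3 = \left(-361\right) 6 = -2166$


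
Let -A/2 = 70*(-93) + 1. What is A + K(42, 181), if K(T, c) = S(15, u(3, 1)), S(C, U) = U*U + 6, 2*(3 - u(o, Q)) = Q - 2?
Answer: 52145/4 ≈ 13036.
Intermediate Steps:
u(o, Q) = 4 - Q/2 (u(o, Q) = 3 - (Q - 2)/2 = 3 - (-2 + Q)/2 = 3 + (1 - Q/2) = 4 - Q/2)
S(C, U) = 6 + U**2 (S(C, U) = U**2 + 6 = 6 + U**2)
A = 13018 (A = -2*(70*(-93) + 1) = -2*(-6510 + 1) = -2*(-6509) = 13018)
K(T, c) = 73/4 (K(T, c) = 6 + (4 - 1/2*1)**2 = 6 + (4 - 1/2)**2 = 6 + (7/2)**2 = 6 + 49/4 = 73/4)
A + K(42, 181) = 13018 + 73/4 = 52145/4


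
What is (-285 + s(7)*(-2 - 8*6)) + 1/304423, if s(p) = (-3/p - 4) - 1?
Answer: -4131454/304423 ≈ -13.571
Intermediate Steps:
s(p) = -5 - 3/p (s(p) = (-4 - 3/p) - 1 = -5 - 3/p)
(-285 + s(7)*(-2 - 8*6)) + 1/304423 = (-285 + (-5 - 3/7)*(-2 - 8*6)) + 1/304423 = (-285 + (-5 - 3*⅐)*(-2 - 48)) + 1/304423 = (-285 + (-5 - 3/7)*(-50)) + 1/304423 = (-285 - 38/7*(-50)) + 1/304423 = (-285 + 1900/7) + 1/304423 = -95/7 + 1/304423 = -4131454/304423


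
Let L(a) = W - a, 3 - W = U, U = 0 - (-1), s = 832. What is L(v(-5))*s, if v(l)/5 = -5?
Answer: 22464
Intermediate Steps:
v(l) = -25 (v(l) = 5*(-5) = -25)
U = 1 (U = 0 - 1*(-1) = 0 + 1 = 1)
W = 2 (W = 3 - 1*1 = 3 - 1 = 2)
L(a) = 2 - a
L(v(-5))*s = (2 - 1*(-25))*832 = (2 + 25)*832 = 27*832 = 22464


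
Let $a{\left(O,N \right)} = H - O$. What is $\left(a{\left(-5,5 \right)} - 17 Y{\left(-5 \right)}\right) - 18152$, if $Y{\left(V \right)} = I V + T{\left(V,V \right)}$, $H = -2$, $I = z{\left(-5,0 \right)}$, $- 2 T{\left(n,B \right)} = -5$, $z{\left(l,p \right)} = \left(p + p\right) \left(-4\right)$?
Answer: $- \frac{36383}{2} \approx -18192.0$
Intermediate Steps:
$z{\left(l,p \right)} = - 8 p$ ($z{\left(l,p \right)} = 2 p \left(-4\right) = - 8 p$)
$T{\left(n,B \right)} = \frac{5}{2}$ ($T{\left(n,B \right)} = \left(- \frac{1}{2}\right) \left(-5\right) = \frac{5}{2}$)
$I = 0$ ($I = \left(-8\right) 0 = 0$)
$a{\left(O,N \right)} = -2 - O$
$Y{\left(V \right)} = \frac{5}{2}$ ($Y{\left(V \right)} = 0 V + \frac{5}{2} = 0 + \frac{5}{2} = \frac{5}{2}$)
$\left(a{\left(-5,5 \right)} - 17 Y{\left(-5 \right)}\right) - 18152 = \left(\left(-2 - -5\right) - \frac{85}{2}\right) - 18152 = \left(\left(-2 + 5\right) - \frac{85}{2}\right) - 18152 = \left(3 - \frac{85}{2}\right) - 18152 = - \frac{79}{2} - 18152 = - \frac{36383}{2}$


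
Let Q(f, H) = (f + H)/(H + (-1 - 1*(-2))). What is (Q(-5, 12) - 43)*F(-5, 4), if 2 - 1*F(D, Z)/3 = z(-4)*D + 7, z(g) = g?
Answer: 41400/13 ≈ 3184.6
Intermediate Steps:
Q(f, H) = (H + f)/(1 + H) (Q(f, H) = (H + f)/(H + (-1 + 2)) = (H + f)/(H + 1) = (H + f)/(1 + H))
F(D, Z) = -15 + 12*D (F(D, Z) = 6 - 3*(-4*D + 7) = 6 - 3*(7 - 4*D) = 6 + (-21 + 12*D) = -15 + 12*D)
(Q(-5, 12) - 43)*F(-5, 4) = ((12 - 5)/(1 + 12) - 43)*(-15 + 12*(-5)) = (7/13 - 43)*(-15 - 60) = ((1/13)*7 - 43)*(-75) = (7/13 - 43)*(-75) = -552/13*(-75) = 41400/13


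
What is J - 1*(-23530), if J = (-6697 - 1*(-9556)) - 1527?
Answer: 24862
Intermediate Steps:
J = 1332 (J = (-6697 + 9556) - 1527 = 2859 - 1527 = 1332)
J - 1*(-23530) = 1332 - 1*(-23530) = 1332 + 23530 = 24862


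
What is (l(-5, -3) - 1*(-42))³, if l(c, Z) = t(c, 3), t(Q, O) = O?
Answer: 91125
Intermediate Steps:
l(c, Z) = 3
(l(-5, -3) - 1*(-42))³ = (3 - 1*(-42))³ = (3 + 42)³ = 45³ = 91125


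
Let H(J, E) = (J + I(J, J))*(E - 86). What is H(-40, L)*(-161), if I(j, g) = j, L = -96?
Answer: -2344160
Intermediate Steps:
H(J, E) = 2*J*(-86 + E) (H(J, E) = (J + J)*(E - 86) = (2*J)*(-86 + E) = 2*J*(-86 + E))
H(-40, L)*(-161) = (2*(-40)*(-86 - 96))*(-161) = (2*(-40)*(-182))*(-161) = 14560*(-161) = -2344160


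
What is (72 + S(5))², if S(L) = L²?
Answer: 9409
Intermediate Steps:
(72 + S(5))² = (72 + 5²)² = (72 + 25)² = 97² = 9409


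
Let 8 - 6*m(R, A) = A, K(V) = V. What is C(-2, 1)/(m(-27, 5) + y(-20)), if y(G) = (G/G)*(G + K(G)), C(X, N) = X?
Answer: 4/79 ≈ 0.050633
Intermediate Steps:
m(R, A) = 4/3 - A/6
y(G) = 2*G (y(G) = (G/G)*(G + G) = 1*(2*G) = 2*G)
C(-2, 1)/(m(-27, 5) + y(-20)) = -2/((4/3 - ⅙*5) + 2*(-20)) = -2/((4/3 - ⅚) - 40) = -2/(½ - 40) = -2/(-79/2) = -2/79*(-2) = 4/79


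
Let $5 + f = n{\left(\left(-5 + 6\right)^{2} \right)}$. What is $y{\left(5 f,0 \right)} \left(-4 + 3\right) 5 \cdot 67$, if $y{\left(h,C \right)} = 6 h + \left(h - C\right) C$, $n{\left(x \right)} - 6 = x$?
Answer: $-20100$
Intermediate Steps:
$n{\left(x \right)} = 6 + x$
$f = 2$ ($f = -5 + \left(6 + \left(-5 + 6\right)^{2}\right) = -5 + \left(6 + 1^{2}\right) = -5 + \left(6 + 1\right) = -5 + 7 = 2$)
$y{\left(h,C \right)} = 6 h + C \left(h - C\right)$
$y{\left(5 f,0 \right)} \left(-4 + 3\right) 5 \cdot 67 = \left(- 0^{2} + 6 \cdot 5 \cdot 2 + 0 \cdot 5 \cdot 2\right) \left(-4 + 3\right) 5 \cdot 67 = \left(\left(-1\right) 0 + 6 \cdot 10 + 0 \cdot 10\right) \left(\left(-1\right) 5\right) 67 = \left(0 + 60 + 0\right) \left(-5\right) 67 = 60 \left(-5\right) 67 = \left(-300\right) 67 = -20100$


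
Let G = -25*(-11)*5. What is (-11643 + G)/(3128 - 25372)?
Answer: 2567/5561 ≈ 0.46161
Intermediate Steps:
G = 1375 (G = 275*5 = 1375)
(-11643 + G)/(3128 - 25372) = (-11643 + 1375)/(3128 - 25372) = -10268/(-22244) = -10268*(-1/22244) = 2567/5561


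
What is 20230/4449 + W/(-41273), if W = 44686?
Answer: 636144776/183623577 ≈ 3.4644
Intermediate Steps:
20230/4449 + W/(-41273) = 20230/4449 + 44686/(-41273) = 20230*(1/4449) + 44686*(-1/41273) = 20230/4449 - 44686/41273 = 636144776/183623577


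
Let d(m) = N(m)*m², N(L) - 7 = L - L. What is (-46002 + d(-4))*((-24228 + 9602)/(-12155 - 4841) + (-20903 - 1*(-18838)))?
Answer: 402479552865/4249 ≈ 9.4723e+7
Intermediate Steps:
N(L) = 7 (N(L) = 7 + (L - L) = 7 + 0 = 7)
d(m) = 7*m²
(-46002 + d(-4))*((-24228 + 9602)/(-12155 - 4841) + (-20903 - 1*(-18838))) = (-46002 + 7*(-4)²)*((-24228 + 9602)/(-12155 - 4841) + (-20903 - 1*(-18838))) = (-46002 + 7*16)*(-14626/(-16996) + (-20903 + 18838)) = (-46002 + 112)*(-14626*(-1/16996) - 2065) = -45890*(7313/8498 - 2065) = -45890*(-17541057/8498) = 402479552865/4249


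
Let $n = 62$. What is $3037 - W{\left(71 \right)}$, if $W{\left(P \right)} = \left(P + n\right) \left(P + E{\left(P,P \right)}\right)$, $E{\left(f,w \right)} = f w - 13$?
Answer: $-675130$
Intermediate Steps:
$E{\left(f,w \right)} = -13 + f w$
$W{\left(P \right)} = \left(62 + P\right) \left(-13 + P + P^{2}\right)$ ($W{\left(P \right)} = \left(P + 62\right) \left(P + \left(-13 + P P\right)\right) = \left(62 + P\right) \left(P + \left(-13 + P^{2}\right)\right) = \left(62 + P\right) \left(-13 + P + P^{2}\right)$)
$3037 - W{\left(71 \right)} = 3037 - \left(-806 + 71^{3} + 49 \cdot 71 + 63 \cdot 71^{2}\right) = 3037 - \left(-806 + 357911 + 3479 + 63 \cdot 5041\right) = 3037 - \left(-806 + 357911 + 3479 + 317583\right) = 3037 - 678167 = -675130$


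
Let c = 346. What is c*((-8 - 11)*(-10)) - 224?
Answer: 65516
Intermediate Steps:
c*((-8 - 11)*(-10)) - 224 = 346*((-8 - 11)*(-10)) - 224 = 346*(-19*(-10)) - 224 = 346*190 - 224 = 65740 - 224 = 65516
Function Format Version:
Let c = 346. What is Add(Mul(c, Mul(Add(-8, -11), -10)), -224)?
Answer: 65516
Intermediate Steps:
Add(Mul(c, Mul(Add(-8, -11), -10)), -224) = Add(Mul(346, Mul(Add(-8, -11), -10)), -224) = Add(Mul(346, Mul(-19, -10)), -224) = Add(Mul(346, 190), -224) = Add(65740, -224) = 65516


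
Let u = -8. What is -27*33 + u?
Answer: -899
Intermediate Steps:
-27*33 + u = -27*33 - 8 = -891 - 8 = -899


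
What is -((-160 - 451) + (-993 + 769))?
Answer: 835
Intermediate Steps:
-((-160 - 451) + (-993 + 769)) = -(-611 - 224) = -1*(-835) = 835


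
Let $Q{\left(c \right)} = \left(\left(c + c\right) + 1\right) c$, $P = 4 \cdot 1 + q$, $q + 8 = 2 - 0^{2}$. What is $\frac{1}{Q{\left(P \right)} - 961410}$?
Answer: $- \frac{1}{961404} \approx -1.0401 \cdot 10^{-6}$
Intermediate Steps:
$q = -6$ ($q = -8 + \left(2 - 0^{2}\right) = -8 + \left(2 - 0\right) = -8 + \left(2 + 0\right) = -8 + 2 = -6$)
$P = -2$ ($P = 4 \cdot 1 - 6 = 4 - 6 = -2$)
$Q{\left(c \right)} = c \left(1 + 2 c\right)$ ($Q{\left(c \right)} = \left(2 c + 1\right) c = \left(1 + 2 c\right) c = c \left(1 + 2 c\right)$)
$\frac{1}{Q{\left(P \right)} - 961410} = \frac{1}{- 2 \left(1 + 2 \left(-2\right)\right) - 961410} = \frac{1}{- 2 \left(1 - 4\right) - 961410} = \frac{1}{\left(-2\right) \left(-3\right) - 961410} = \frac{1}{6 - 961410} = \frac{1}{-961404} = - \frac{1}{961404}$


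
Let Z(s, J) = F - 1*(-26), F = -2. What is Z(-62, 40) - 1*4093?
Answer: -4069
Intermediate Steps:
Z(s, J) = 24 (Z(s, J) = -2 - 1*(-26) = -2 + 26 = 24)
Z(-62, 40) - 1*4093 = 24 - 1*4093 = 24 - 4093 = -4069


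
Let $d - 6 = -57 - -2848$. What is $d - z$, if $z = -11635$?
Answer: $14432$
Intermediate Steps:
$d = 2797$ ($d = 6 - -2791 = 6 + \left(-57 + 2848\right) = 6 + 2791 = 2797$)
$d - z = 2797 - -11635 = 2797 + 11635 = 14432$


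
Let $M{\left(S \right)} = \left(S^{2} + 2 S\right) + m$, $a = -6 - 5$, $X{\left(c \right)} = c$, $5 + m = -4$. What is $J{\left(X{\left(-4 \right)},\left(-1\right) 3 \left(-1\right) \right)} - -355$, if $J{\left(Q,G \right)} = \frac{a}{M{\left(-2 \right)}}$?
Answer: $\frac{3206}{9} \approx 356.22$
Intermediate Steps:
$m = -9$ ($m = -5 - 4 = -9$)
$a = -11$ ($a = -6 - 5 = -11$)
$M{\left(S \right)} = -9 + S^{2} + 2 S$ ($M{\left(S \right)} = \left(S^{2} + 2 S\right) - 9 = -9 + S^{2} + 2 S$)
$J{\left(Q,G \right)} = \frac{11}{9}$ ($J{\left(Q,G \right)} = - \frac{11}{-9 + \left(-2\right)^{2} + 2 \left(-2\right)} = - \frac{11}{-9 + 4 - 4} = - \frac{11}{-9} = \left(-11\right) \left(- \frac{1}{9}\right) = \frac{11}{9}$)
$J{\left(X{\left(-4 \right)},\left(-1\right) 3 \left(-1\right) \right)} - -355 = \frac{11}{9} - -355 = \frac{11}{9} + 355 = \frac{3206}{9}$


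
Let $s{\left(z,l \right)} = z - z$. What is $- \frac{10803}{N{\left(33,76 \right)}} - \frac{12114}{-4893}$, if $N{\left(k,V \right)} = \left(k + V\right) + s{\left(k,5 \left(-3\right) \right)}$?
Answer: $- \frac{17179551}{177779} \approx -96.634$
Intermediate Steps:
$s{\left(z,l \right)} = 0$
$N{\left(k,V \right)} = V + k$ ($N{\left(k,V \right)} = \left(k + V\right) + 0 = \left(V + k\right) + 0 = V + k$)
$- \frac{10803}{N{\left(33,76 \right)}} - \frac{12114}{-4893} = - \frac{10803}{76 + 33} - \frac{12114}{-4893} = - \frac{10803}{109} - - \frac{4038}{1631} = \left(-10803\right) \frac{1}{109} + \frac{4038}{1631} = - \frac{10803}{109} + \frac{4038}{1631} = - \frac{17179551}{177779}$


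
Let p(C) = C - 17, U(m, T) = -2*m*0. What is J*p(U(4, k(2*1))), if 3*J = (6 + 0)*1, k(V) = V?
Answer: -34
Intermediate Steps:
U(m, T) = 0
p(C) = -17 + C
J = 2 (J = ((6 + 0)*1)/3 = (6*1)/3 = (1/3)*6 = 2)
J*p(U(4, k(2*1))) = 2*(-17 + 0) = 2*(-17) = -34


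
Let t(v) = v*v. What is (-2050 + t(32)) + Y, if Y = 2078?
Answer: 1052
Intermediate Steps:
t(v) = v²
(-2050 + t(32)) + Y = (-2050 + 32²) + 2078 = (-2050 + 1024) + 2078 = -1026 + 2078 = 1052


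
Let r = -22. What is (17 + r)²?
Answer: 25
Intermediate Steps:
(17 + r)² = (17 - 22)² = (-5)² = 25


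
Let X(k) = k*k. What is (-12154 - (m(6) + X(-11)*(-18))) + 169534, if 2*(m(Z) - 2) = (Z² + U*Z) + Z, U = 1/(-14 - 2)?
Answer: 2552563/16 ≈ 1.5954e+5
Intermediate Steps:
U = -1/16 (U = 1/(-16) = -1/16 ≈ -0.062500)
m(Z) = 2 + Z²/2 + 15*Z/32 (m(Z) = 2 + ((Z² - Z/16) + Z)/2 = 2 + (Z² + 15*Z/16)/2 = 2 + (Z²/2 + 15*Z/32) = 2 + Z²/2 + 15*Z/32)
X(k) = k²
(-12154 - (m(6) + X(-11)*(-18))) + 169534 = (-12154 - ((2 + (½)*6² + (15/32)*6) + (-11)²*(-18))) + 169534 = (-12154 - ((2 + (½)*36 + 45/16) + 121*(-18))) + 169534 = (-12154 - ((2 + 18 + 45/16) - 2178)) + 169534 = (-12154 - (365/16 - 2178)) + 169534 = (-12154 - 1*(-34483/16)) + 169534 = (-12154 + 34483/16) + 169534 = -159981/16 + 169534 = 2552563/16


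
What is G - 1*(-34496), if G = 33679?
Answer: 68175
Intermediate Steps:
G - 1*(-34496) = 33679 - 1*(-34496) = 33679 + 34496 = 68175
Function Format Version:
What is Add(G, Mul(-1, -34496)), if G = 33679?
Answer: 68175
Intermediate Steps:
Add(G, Mul(-1, -34496)) = Add(33679, Mul(-1, -34496)) = Add(33679, 34496) = 68175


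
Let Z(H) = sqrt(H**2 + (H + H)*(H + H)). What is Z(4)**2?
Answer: 80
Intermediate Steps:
Z(H) = sqrt(5)*sqrt(H**2) (Z(H) = sqrt(H**2 + (2*H)*(2*H)) = sqrt(H**2 + 4*H**2) = sqrt(5*H**2) = sqrt(5)*sqrt(H**2))
Z(4)**2 = (sqrt(5)*sqrt(4**2))**2 = (sqrt(5)*sqrt(16))**2 = (sqrt(5)*4)**2 = (4*sqrt(5))**2 = 80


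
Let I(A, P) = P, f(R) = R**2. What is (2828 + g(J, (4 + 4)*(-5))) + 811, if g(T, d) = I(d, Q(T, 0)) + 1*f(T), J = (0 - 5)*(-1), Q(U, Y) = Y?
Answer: 3664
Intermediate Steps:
J = 5 (J = -5*(-1) = 5)
g(T, d) = T**2 (g(T, d) = 0 + 1*T**2 = 0 + T**2 = T**2)
(2828 + g(J, (4 + 4)*(-5))) + 811 = (2828 + 5**2) + 811 = (2828 + 25) + 811 = 2853 + 811 = 3664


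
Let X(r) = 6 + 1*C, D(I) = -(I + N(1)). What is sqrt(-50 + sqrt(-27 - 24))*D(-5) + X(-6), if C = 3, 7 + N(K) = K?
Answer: 9 + 11*sqrt(-50 + I*sqrt(51)) ≈ 14.541 + 77.979*I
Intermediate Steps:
N(K) = -7 + K
D(I) = 6 - I (D(I) = -(I + (-7 + 1)) = -(I - 6) = -(-6 + I) = 6 - I)
X(r) = 9 (X(r) = 6 + 1*3 = 6 + 3 = 9)
sqrt(-50 + sqrt(-27 - 24))*D(-5) + X(-6) = sqrt(-50 + sqrt(-27 - 24))*(6 - 1*(-5)) + 9 = sqrt(-50 + sqrt(-51))*(6 + 5) + 9 = sqrt(-50 + I*sqrt(51))*11 + 9 = 11*sqrt(-50 + I*sqrt(51)) + 9 = 9 + 11*sqrt(-50 + I*sqrt(51))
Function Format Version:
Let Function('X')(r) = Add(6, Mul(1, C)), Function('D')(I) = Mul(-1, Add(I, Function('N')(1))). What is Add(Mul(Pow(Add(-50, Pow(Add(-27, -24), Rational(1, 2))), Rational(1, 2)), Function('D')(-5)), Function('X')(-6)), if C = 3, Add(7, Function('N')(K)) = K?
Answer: Add(9, Mul(11, Pow(Add(-50, Mul(I, Pow(51, Rational(1, 2)))), Rational(1, 2)))) ≈ Add(14.541, Mul(77.979, I))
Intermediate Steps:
Function('N')(K) = Add(-7, K)
Function('D')(I) = Add(6, Mul(-1, I)) (Function('D')(I) = Mul(-1, Add(I, Add(-7, 1))) = Mul(-1, Add(I, -6)) = Mul(-1, Add(-6, I)) = Add(6, Mul(-1, I)))
Function('X')(r) = 9 (Function('X')(r) = Add(6, Mul(1, 3)) = Add(6, 3) = 9)
Add(Mul(Pow(Add(-50, Pow(Add(-27, -24), Rational(1, 2))), Rational(1, 2)), Function('D')(-5)), Function('X')(-6)) = Add(Mul(Pow(Add(-50, Pow(Add(-27, -24), Rational(1, 2))), Rational(1, 2)), Add(6, Mul(-1, -5))), 9) = Add(Mul(Pow(Add(-50, Pow(-51, Rational(1, 2))), Rational(1, 2)), Add(6, 5)), 9) = Add(Mul(Pow(Add(-50, Mul(I, Pow(51, Rational(1, 2)))), Rational(1, 2)), 11), 9) = Add(Mul(11, Pow(Add(-50, Mul(I, Pow(51, Rational(1, 2)))), Rational(1, 2))), 9) = Add(9, Mul(11, Pow(Add(-50, Mul(I, Pow(51, Rational(1, 2)))), Rational(1, 2))))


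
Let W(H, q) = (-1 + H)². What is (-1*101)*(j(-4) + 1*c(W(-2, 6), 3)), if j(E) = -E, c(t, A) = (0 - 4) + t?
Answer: -909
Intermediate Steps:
c(t, A) = -4 + t
(-1*101)*(j(-4) + 1*c(W(-2, 6), 3)) = (-1*101)*(-1*(-4) + 1*(-4 + (-1 - 2)²)) = -101*(4 + 1*(-4 + (-3)²)) = -101*(4 + 1*(-4 + 9)) = -101*(4 + 1*5) = -101*(4 + 5) = -101*9 = -909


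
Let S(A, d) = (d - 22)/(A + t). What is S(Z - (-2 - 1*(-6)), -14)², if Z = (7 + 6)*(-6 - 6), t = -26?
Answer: 36/961 ≈ 0.037461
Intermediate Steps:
Z = -156 (Z = 13*(-12) = -156)
S(A, d) = (-22 + d)/(-26 + A) (S(A, d) = (d - 22)/(A - 26) = (-22 + d)/(-26 + A))
S(Z - (-2 - 1*(-6)), -14)² = ((-22 - 14)/(-26 + (-156 - (-2 - 1*(-6)))))² = (-36/(-26 + (-156 - (-2 + 6))))² = (-36/(-26 + (-156 - 1*4)))² = (-36/(-26 + (-156 - 4)))² = (-36/(-26 - 160))² = (-36/(-186))² = (-1/186*(-36))² = (6/31)² = 36/961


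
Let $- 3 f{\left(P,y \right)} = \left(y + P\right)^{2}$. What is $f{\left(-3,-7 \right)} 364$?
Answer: $- \frac{36400}{3} \approx -12133.0$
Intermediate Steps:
$f{\left(P,y \right)} = - \frac{\left(P + y\right)^{2}}{3}$ ($f{\left(P,y \right)} = - \frac{\left(y + P\right)^{2}}{3} = - \frac{\left(P + y\right)^{2}}{3}$)
$f{\left(-3,-7 \right)} 364 = - \frac{\left(-3 - 7\right)^{2}}{3} \cdot 364 = - \frac{\left(-10\right)^{2}}{3} \cdot 364 = \left(- \frac{1}{3}\right) 100 \cdot 364 = \left(- \frac{100}{3}\right) 364 = - \frac{36400}{3}$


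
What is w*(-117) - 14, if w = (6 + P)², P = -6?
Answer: -14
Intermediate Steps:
w = 0 (w = (6 - 6)² = 0² = 0)
w*(-117) - 14 = 0*(-117) - 14 = 0 - 14 = -14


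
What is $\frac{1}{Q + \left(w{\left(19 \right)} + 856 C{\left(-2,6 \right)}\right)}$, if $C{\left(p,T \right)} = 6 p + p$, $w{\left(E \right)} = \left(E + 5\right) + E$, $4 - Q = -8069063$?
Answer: $\frac{1}{8057126} \approx 1.2411 \cdot 10^{-7}$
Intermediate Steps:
$Q = 8069067$ ($Q = 4 - -8069063 = 4 + 8069063 = 8069067$)
$w{\left(E \right)} = 5 + 2 E$ ($w{\left(E \right)} = \left(5 + E\right) + E = 5 + 2 E$)
$C{\left(p,T \right)} = 7 p$
$\frac{1}{Q + \left(w{\left(19 \right)} + 856 C{\left(-2,6 \right)}\right)} = \frac{1}{8069067 + \left(\left(5 + 2 \cdot 19\right) + 856 \cdot 7 \left(-2\right)\right)} = \frac{1}{8069067 + \left(\left(5 + 38\right) + 856 \left(-14\right)\right)} = \frac{1}{8069067 + \left(43 - 11984\right)} = \frac{1}{8069067 - 11941} = \frac{1}{8057126}$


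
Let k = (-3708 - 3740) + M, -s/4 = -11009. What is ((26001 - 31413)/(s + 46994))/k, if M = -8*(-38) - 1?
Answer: 2706/325204675 ≈ 8.3209e-6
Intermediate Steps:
s = 44036 (s = -4*(-11009) = 44036)
M = 303 (M = 304 - 1 = 303)
k = -7145 (k = (-3708 - 3740) + 303 = -7448 + 303 = -7145)
((26001 - 31413)/(s + 46994))/k = ((26001 - 31413)/(44036 + 46994))/(-7145) = -5412/91030*(-1/7145) = -5412*1/91030*(-1/7145) = -2706/45515*(-1/7145) = 2706/325204675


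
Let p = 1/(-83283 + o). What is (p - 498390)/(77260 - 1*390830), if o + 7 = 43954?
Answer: 19604669041/12334589520 ≈ 1.5894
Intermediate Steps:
o = 43947 (o = -7 + 43954 = 43947)
p = -1/39336 (p = 1/(-83283 + 43947) = 1/(-39336) = -1/39336 ≈ -2.5422e-5)
(p - 498390)/(77260 - 1*390830) = (-1/39336 - 498390)/(77260 - 1*390830) = -19604669041/(39336*(77260 - 390830)) = -19604669041/39336/(-313570) = -19604669041/39336*(-1/313570) = 19604669041/12334589520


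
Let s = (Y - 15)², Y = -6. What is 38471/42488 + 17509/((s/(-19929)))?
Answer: -705981542117/892248 ≈ -7.9124e+5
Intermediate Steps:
s = 441 (s = (-6 - 15)² = (-21)² = 441)
38471/42488 + 17509/((s/(-19929))) = 38471/42488 + 17509/((441/(-19929))) = 38471*(1/42488) + 17509/((441*(-1/19929))) = 38471/42488 + 17509/(-21/949) = 38471/42488 + 17509*(-949/21) = 38471/42488 - 16616041/21 = -705981542117/892248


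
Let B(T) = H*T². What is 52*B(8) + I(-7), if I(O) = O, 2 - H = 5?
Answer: -9991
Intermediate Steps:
H = -3 (H = 2 - 1*5 = 2 - 5 = -3)
B(T) = -3*T²
52*B(8) + I(-7) = 52*(-3*8²) - 7 = 52*(-3*64) - 7 = 52*(-192) - 7 = -9984 - 7 = -9991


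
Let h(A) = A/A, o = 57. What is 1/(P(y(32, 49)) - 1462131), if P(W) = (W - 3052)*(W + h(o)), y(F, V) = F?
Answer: -1/1561791 ≈ -6.4029e-7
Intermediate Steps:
h(A) = 1
P(W) = (1 + W)*(-3052 + W) (P(W) = (W - 3052)*(W + 1) = (-3052 + W)*(1 + W) = (1 + W)*(-3052 + W))
1/(P(y(32, 49)) - 1462131) = 1/((-3052 + 32² - 3051*32) - 1462131) = 1/((-3052 + 1024 - 97632) - 1462131) = 1/(-99660 - 1462131) = 1/(-1561791) = -1/1561791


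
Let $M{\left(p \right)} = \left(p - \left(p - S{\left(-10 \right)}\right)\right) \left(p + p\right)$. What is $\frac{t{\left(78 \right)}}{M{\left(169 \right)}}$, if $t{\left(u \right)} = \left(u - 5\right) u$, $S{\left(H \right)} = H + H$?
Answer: $- \frac{219}{260} \approx -0.84231$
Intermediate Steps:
$S{\left(H \right)} = 2 H$
$t{\left(u \right)} = u \left(-5 + u\right)$ ($t{\left(u \right)} = \left(-5 + u\right) u = u \left(-5 + u\right)$)
$M{\left(p \right)} = - 40 p$ ($M{\left(p \right)} = \left(p - \left(20 + p\right)\right) \left(p + p\right) = \left(p - \left(20 + p\right)\right) 2 p = - 20 \cdot 2 p = - 40 p$)
$\frac{t{\left(78 \right)}}{M{\left(169 \right)}} = \frac{78 \left(-5 + 78\right)}{\left(-40\right) 169} = \frac{78 \cdot 73}{-6760} = 5694 \left(- \frac{1}{6760}\right) = - \frac{219}{260}$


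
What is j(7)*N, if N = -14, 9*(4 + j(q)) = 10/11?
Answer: 5404/99 ≈ 54.586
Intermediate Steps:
j(q) = -386/99 (j(q) = -4 + (10/11)/9 = -4 + (10*(1/11))/9 = -4 + (⅑)*(10/11) = -4 + 10/99 = -386/99)
j(7)*N = -386/99*(-14) = 5404/99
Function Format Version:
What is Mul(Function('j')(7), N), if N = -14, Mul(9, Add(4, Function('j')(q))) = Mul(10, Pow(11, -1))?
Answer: Rational(5404, 99) ≈ 54.586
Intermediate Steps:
Function('j')(q) = Rational(-386, 99) (Function('j')(q) = Add(-4, Mul(Rational(1, 9), Mul(10, Pow(11, -1)))) = Add(-4, Mul(Rational(1, 9), Mul(10, Rational(1, 11)))) = Add(-4, Mul(Rational(1, 9), Rational(10, 11))) = Add(-4, Rational(10, 99)) = Rational(-386, 99))
Mul(Function('j')(7), N) = Mul(Rational(-386, 99), -14) = Rational(5404, 99)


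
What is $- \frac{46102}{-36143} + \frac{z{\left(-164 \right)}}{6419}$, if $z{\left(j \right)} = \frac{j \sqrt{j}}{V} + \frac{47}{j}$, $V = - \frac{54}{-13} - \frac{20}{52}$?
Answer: $\frac{48530614311}{38048314388} - \frac{4264 i \sqrt{41}}{314531} \approx 1.2755 - 0.086805 i$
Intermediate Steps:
$V = \frac{49}{13}$ ($V = \left(-54\right) \left(- \frac{1}{13}\right) - \frac{5}{13} = \frac{54}{13} - \frac{5}{13} = \frac{49}{13} \approx 3.7692$)
$z{\left(j \right)} = \frac{47}{j} + \frac{13 j^{\frac{3}{2}}}{49}$ ($z{\left(j \right)} = \frac{j \sqrt{j}}{\frac{49}{13}} + \frac{47}{j} = j^{\frac{3}{2}} \cdot \frac{13}{49} + \frac{47}{j} = \frac{13 j^{\frac{3}{2}}}{49} + \frac{47}{j} = \frac{47}{j} + \frac{13 j^{\frac{3}{2}}}{49}$)
$- \frac{46102}{-36143} + \frac{z{\left(-164 \right)}}{6419} = - \frac{46102}{-36143} + \frac{\frac{1}{49} \frac{1}{-164} \left(2303 + 13 \left(-164\right)^{\frac{5}{2}}\right)}{6419} = \left(-46102\right) \left(- \frac{1}{36143}\right) + \frac{1}{49} \left(- \frac{1}{164}\right) \left(2303 + 13 \cdot 53792 i \sqrt{41}\right) \frac{1}{6419} = \frac{46102}{36143} + \frac{1}{49} \left(- \frac{1}{164}\right) \left(2303 + 699296 i \sqrt{41}\right) \frac{1}{6419} = \frac{46102}{36143} + \left(- \frac{47}{164} - \frac{4264 i \sqrt{41}}{49}\right) \frac{1}{6419} = \frac{46102}{36143} - \left(\frac{47}{1052716} + \frac{4264 i \sqrt{41}}{314531}\right) = \frac{48530614311}{38048314388} - \frac{4264 i \sqrt{41}}{314531}$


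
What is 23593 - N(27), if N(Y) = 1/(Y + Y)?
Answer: 1274021/54 ≈ 23593.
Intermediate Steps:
N(Y) = 1/(2*Y)
23593 - N(27) = 23593 - 1/(2*27) = 23593 - 1*1/54 = 23593 - 1/54 = 1274021/54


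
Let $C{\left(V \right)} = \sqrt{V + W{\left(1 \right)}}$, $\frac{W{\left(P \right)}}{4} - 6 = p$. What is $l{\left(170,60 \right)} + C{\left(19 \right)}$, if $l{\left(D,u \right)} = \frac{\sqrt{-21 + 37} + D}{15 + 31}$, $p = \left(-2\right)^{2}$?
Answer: $\frac{87}{23} + \sqrt{59} \approx 11.464$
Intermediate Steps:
$p = 4$
$W{\left(P \right)} = 40$ ($W{\left(P \right)} = 24 + 4 \cdot 4 = 24 + 16 = 40$)
$l{\left(D,u \right)} = \frac{2}{23} + \frac{D}{46}$ ($l{\left(D,u \right)} = \frac{\sqrt{16} + D}{46} = \left(4 + D\right) \frac{1}{46} = \frac{2}{23} + \frac{D}{46}$)
$C{\left(V \right)} = \sqrt{40 + V}$ ($C{\left(V \right)} = \sqrt{V + 40} = \sqrt{40 + V}$)
$l{\left(170,60 \right)} + C{\left(19 \right)} = \left(\frac{2}{23} + \frac{1}{46} \cdot 170\right) + \sqrt{40 + 19} = \left(\frac{2}{23} + \frac{85}{23}\right) + \sqrt{59} = \frac{87}{23} + \sqrt{59}$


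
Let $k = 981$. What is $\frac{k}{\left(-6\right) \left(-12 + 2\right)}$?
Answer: $\frac{327}{20} \approx 16.35$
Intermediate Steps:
$\frac{k}{\left(-6\right) \left(-12 + 2\right)} = \frac{981}{\left(-6\right) \left(-12 + 2\right)} = \frac{981}{\left(-6\right) \left(-10\right)} = \frac{981}{60} = 981 \cdot \frac{1}{60} = \frac{327}{20}$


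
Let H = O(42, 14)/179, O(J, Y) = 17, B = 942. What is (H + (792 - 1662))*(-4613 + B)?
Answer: 571622423/179 ≈ 3.1934e+6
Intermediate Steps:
H = 17/179 ≈ 0.094972
(H + (792 - 1662))*(-4613 + B) = (17/179 + (792 - 1662))*(-4613 + 942) = (17/179 - 870)*(-3671) = -155713/179*(-3671) = 571622423/179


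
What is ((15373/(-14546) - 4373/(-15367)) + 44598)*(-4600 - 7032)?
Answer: -57978227627028648/111764191 ≈ -5.1875e+8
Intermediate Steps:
((15373/(-14546) - 4373/(-15367)) + 44598)*(-4600 - 7032) = ((15373*(-1/14546) - 4373*(-1/15367)) + 44598)*(-11632) = ((-15373/14546 + 4373/15367) + 44598)*(-11632) = (-172627233/223528382 + 44598)*(-11632) = (9968746153203/223528382)*(-11632) = -57978227627028648/111764191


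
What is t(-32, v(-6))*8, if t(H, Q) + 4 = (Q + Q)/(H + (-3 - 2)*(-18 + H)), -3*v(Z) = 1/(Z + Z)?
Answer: -31390/981 ≈ -31.998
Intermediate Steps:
v(Z) = -1/(6*Z) (v(Z) = -1/(3*(Z + Z)) = -1/(2*Z)/3 = -1/(6*Z))
t(H, Q) = -4 + 2*Q/(90 - 4*H) (t(H, Q) = -4 + (Q + Q)/(H + (-3 - 2)*(-18 + H)) = -4 + (2*Q)/(H - 5*(-18 + H)) = -4 + (2*Q)/(H + (90 - 5*H)) = -4 + (2*Q)/(90 - 4*H) = -4 + 2*Q/(90 - 4*H))
t(-32, v(-6))*8 = ((180 - (-1)/(6*(-6)) - 8*(-32))/(-45 + 2*(-32)))*8 = ((180 - (-1)*(-1)/(6*6) + 256)/(-45 - 64))*8 = ((180 - 1*1/36 + 256)/(-109))*8 = -(180 - 1/36 + 256)/109*8 = -1/109*15695/36*8 = -15695/3924*8 = -31390/981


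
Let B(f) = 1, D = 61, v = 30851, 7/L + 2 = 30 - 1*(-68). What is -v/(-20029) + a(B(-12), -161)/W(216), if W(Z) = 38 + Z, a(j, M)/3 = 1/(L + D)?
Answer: 22974569627/14913613429 ≈ 1.5405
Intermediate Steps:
L = 7/96 (L = 7/(-2 + (30 - 1*(-68))) = 7/(-2 + (30 + 68)) = 7/(-2 + 98) = 7/96 ≈ 0.072917)
a(j, M) = 288/5863 (a(j, M) = 3/(7/96 + 61) = 3/(5863/96) = 3*(96/5863) = 288/5863)
-v/(-20029) + a(B(-12), -161)/W(216) = -1*30851/(-20029) + 288/(5863*(38 + 216)) = -30851*(-1/20029) + (288/5863)/254 = 30851/20029 + (288/5863)*(1/254) = 30851/20029 + 144/744601 = 22974569627/14913613429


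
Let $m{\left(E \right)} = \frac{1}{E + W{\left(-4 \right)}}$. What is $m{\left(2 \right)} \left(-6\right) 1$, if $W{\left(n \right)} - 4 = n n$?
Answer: $- \frac{3}{11} \approx -0.27273$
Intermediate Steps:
$W{\left(n \right)} = 4 + n^{2}$ ($W{\left(n \right)} = 4 + n n = 4 + n^{2}$)
$m{\left(E \right)} = \frac{1}{20 + E}$ ($m{\left(E \right)} = \frac{1}{E + \left(4 + \left(-4\right)^{2}\right)} = \frac{1}{E + \left(4 + 16\right)} = \frac{1}{E + 20} = \frac{1}{20 + E}$)
$m{\left(2 \right)} \left(-6\right) 1 = \frac{1}{20 + 2} \left(-6\right) 1 = \frac{1}{22} \left(-6\right) 1 = \left(- \frac{3}{11}\right) 1 = - \frac{3}{11}$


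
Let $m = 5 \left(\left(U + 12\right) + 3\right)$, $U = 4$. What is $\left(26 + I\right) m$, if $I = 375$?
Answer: $38095$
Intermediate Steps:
$m = 95$ ($m = 5 \left(\left(4 + 12\right) + 3\right) = 5 \left(16 + 3\right) = 5 \cdot 19 = 95$)
$\left(26 + I\right) m = \left(26 + 375\right) 95 = 401 \cdot 95 = 38095$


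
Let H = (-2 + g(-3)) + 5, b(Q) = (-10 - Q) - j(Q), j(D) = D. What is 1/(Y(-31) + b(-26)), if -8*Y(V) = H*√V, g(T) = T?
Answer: 1/42 ≈ 0.023810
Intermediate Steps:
b(Q) = -10 - 2*Q (b(Q) = (-10 - Q) - Q = -10 - 2*Q)
H = 0 (H = (-2 - 3) + 5 = -5 + 5 = 0)
Y(V) = 0 (Y(V) = -0*√V = -⅛*0 = 0)
1/(Y(-31) + b(-26)) = 1/(0 + (-10 - 2*(-26))) = 1/(0 + (-10 + 52)) = 1/(0 + 42) = 1/42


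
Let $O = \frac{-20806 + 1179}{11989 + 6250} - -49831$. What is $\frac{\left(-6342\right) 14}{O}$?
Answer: $- \frac{16524534}{9273959} \approx -1.7818$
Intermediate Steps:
$O = \frac{908847982}{18239}$ ($O = - \frac{19627}{18239} + 49831 = \frac{908847982}{18239} \approx 49830.0$)
$\frac{\left(-6342\right) 14}{O} = \frac{\left(-6342\right) 14}{\frac{908847982}{18239}} = \left(-88788\right) \frac{18239}{908847982} = - \frac{16524534}{9273959}$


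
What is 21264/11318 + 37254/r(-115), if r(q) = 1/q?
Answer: -24244333758/5659 ≈ -4.2842e+6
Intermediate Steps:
21264/11318 + 37254/r(-115) = 21264/11318 + 37254/(1/(-115)) = 21264*(1/11318) + 37254/(-1/115) = 10632/5659 + 37254*(-115) = 10632/5659 - 4284210 = -24244333758/5659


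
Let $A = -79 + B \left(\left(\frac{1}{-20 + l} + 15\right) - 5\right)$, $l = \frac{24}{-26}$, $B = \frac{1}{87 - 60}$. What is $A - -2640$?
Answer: $\frac{18810691}{7344} \approx 2561.4$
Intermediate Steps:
$B = \frac{1}{27} \approx 0.037037$
$l = - \frac{12}{13}$ ($l = 24 \left(- \frac{1}{26}\right) = - \frac{12}{13} \approx -0.92308$)
$A = - \frac{577469}{7344}$ ($A = -79 + \frac{\left(\frac{1}{-20 - \frac{12}{13}} + 15\right) - 5}{27} = -79 + \frac{\left(\frac{1}{- \frac{272}{13}} + 15\right) - 5}{27} = -79 + \frac{\left(- \frac{13}{272} + 15\right) - 5}{27} = -79 + \frac{\frac{4067}{272} - 5}{27} = -79 + \frac{1}{27} \cdot \frac{2707}{272} = -79 + \frac{2707}{7344} = - \frac{577469}{7344} \approx -78.631$)
$A - -2640 = - \frac{577469}{7344} - -2640 = - \frac{577469}{7344} + 2640 = \frac{18810691}{7344}$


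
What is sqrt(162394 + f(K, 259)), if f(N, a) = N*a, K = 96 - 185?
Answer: sqrt(139343) ≈ 373.29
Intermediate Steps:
K = -89
sqrt(162394 + f(K, 259)) = sqrt(162394 - 89*259) = sqrt(162394 - 23051) = sqrt(139343)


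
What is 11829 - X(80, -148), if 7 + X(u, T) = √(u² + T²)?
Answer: 11836 - 4*√1769 ≈ 11668.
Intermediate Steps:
X(u, T) = -7 + √(T² + u²) (X(u, T) = -7 + √(u² + T²) = -7 + √(T² + u²))
11829 - X(80, -148) = 11829 - (-7 + √((-148)² + 80²)) = 11829 - (-7 + √(21904 + 6400)) = 11829 - (-7 + √28304) = 11829 - (-7 + 4*√1769) = 11829 + (7 - 4*√1769) = 11836 - 4*√1769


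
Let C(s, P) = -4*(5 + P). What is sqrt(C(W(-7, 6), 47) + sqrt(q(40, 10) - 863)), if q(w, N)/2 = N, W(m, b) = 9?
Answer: sqrt(-208 + I*sqrt(843)) ≈ 1.0042 + 14.457*I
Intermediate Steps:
q(w, N) = 2*N
C(s, P) = -20 - 4*P
sqrt(C(W(-7, 6), 47) + sqrt(q(40, 10) - 863)) = sqrt((-20 - 4*47) + sqrt(2*10 - 863)) = sqrt((-20 - 188) + sqrt(20 - 863)) = sqrt(-208 + sqrt(-843)) = sqrt(-208 + I*sqrt(843))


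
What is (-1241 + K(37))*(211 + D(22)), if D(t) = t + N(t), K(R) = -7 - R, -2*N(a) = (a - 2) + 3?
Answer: -569255/2 ≈ -2.8463e+5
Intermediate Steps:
N(a) = -1/2 - a/2 (N(a) = -((a - 2) + 3)/2 = -((-2 + a) + 3)/2 = -(1 + a)/2 = -1/2 - a/2)
D(t) = -1/2 + t/2 (D(t) = t + (-1/2 - t/2) = -1/2 + t/2)
(-1241 + K(37))*(211 + D(22)) = (-1241 + (-7 - 1*37))*(211 + (-1/2 + (1/2)*22)) = (-1241 + (-7 - 37))*(211 + (-1/2 + 11)) = (-1241 - 44)*(211 + 21/2) = -1285*443/2 = -569255/2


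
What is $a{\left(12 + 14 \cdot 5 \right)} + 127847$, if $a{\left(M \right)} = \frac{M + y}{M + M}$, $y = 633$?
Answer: $\frac{20967623}{164} \approx 1.2785 \cdot 10^{5}$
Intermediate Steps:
$a{\left(M \right)} = \frac{633 + M}{2 M}$ ($a{\left(M \right)} = \frac{M + 633}{M + M} = \frac{633 + M}{2 M}$)
$a{\left(12 + 14 \cdot 5 \right)} + 127847 = \frac{633 + \left(12 + 14 \cdot 5\right)}{2 \left(12 + 14 \cdot 5\right)} + 127847 = \frac{633 + \left(12 + 70\right)}{2 \left(12 + 70\right)} + 127847 = \frac{633 + 82}{2 \cdot 82} + 127847 = \frac{1}{2} \cdot \frac{1}{82} \cdot 715 + 127847 = \frac{715}{164} + 127847 = \frac{20967623}{164}$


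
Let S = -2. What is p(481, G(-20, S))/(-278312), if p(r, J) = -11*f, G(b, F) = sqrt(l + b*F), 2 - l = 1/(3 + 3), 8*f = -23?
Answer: -253/2226496 ≈ -0.00011363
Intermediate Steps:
f = -23/8 (f = (1/8)*(-23) = -23/8 ≈ -2.8750)
l = 11/6 (l = 2 - 1/(3 + 3) = 2 - 1/6 = 11/6 ≈ 1.8333)
G(b, F) = sqrt(11/6 + F*b) (G(b, F) = sqrt(11/6 + b*F) = sqrt(11/6 + F*b))
p(r, J) = 253/8 (p(r, J) = -11*(-23/8) = 253/8)
p(481, G(-20, S))/(-278312) = (253/8)/(-278312) = (253/8)*(-1/278312) = -253/2226496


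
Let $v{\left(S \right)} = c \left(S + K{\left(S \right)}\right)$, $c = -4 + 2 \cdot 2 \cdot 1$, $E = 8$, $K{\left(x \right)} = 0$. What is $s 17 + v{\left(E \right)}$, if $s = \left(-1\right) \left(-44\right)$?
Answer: $748$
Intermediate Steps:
$s = 44$
$c = 0$ ($c = -4 + 2 \cdot 2 = -4 + 4 = 0$)
$v{\left(S \right)} = 0$ ($v{\left(S \right)} = 0 \left(S + 0\right) = 0 S = 0$)
$s 17 + v{\left(E \right)} = 44 \cdot 17 + 0 = 748 + 0 = 748$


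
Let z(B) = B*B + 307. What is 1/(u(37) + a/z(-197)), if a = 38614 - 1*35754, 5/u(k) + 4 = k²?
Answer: 34671/2662 ≈ 13.024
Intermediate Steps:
u(k) = 5/(-4 + k²)
a = 2860 (a = 38614 - 35754 = 2860)
z(B) = 307 + B² (z(B) = B² + 307 = 307 + B²)
1/(u(37) + a/z(-197)) = 1/(5/(-4 + 37²) + 2860/(307 + (-197)²)) = 1/(5/(-4 + 1369) + 2860/(307 + 38809)) = 1/(5/1365 + 2860/39116) = 1/(5*(1/1365) + 2860*(1/39116)) = 1/(1/273 + 65/889) = 1/(2662/34671) = 34671/2662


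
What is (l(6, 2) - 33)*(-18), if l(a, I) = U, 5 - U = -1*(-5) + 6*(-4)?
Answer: 162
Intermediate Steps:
U = 24 (U = 5 - (-1*(-5) + 6*(-4)) = 5 - (5 - 24) = 5 - 1*(-19) = 5 + 19 = 24)
l(a, I) = 24
(l(6, 2) - 33)*(-18) = (24 - 33)*(-18) = -9*(-18) = 162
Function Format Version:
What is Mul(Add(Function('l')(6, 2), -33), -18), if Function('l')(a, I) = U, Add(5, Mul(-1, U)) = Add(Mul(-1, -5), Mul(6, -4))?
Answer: 162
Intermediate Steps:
U = 24 (U = Add(5, Mul(-1, Add(Mul(-1, -5), Mul(6, -4)))) = Add(5, Mul(-1, Add(5, -24))) = Add(5, Mul(-1, -19)) = Add(5, 19) = 24)
Function('l')(a, I) = 24
Mul(Add(Function('l')(6, 2), -33), -18) = Mul(Add(24, -33), -18) = Mul(-9, -18) = 162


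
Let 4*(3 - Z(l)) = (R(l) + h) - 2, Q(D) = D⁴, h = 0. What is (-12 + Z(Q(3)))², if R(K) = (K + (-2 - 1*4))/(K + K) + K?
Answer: 38875225/46656 ≈ 833.23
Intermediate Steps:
R(K) = K + (-6 + K)/(2*K) (R(K) = (K + (-2 - 4))/((2*K)) + K = (K - 6)*(1/(2*K)) + K = (-6 + K)*(1/(2*K)) + K = (-6 + K)/(2*K) + K = K + (-6 + K)/(2*K))
Z(l) = 27/8 - l/4 + 3/(4*l) (Z(l) = 3 - (((½ + l - 3/l) + 0) - 2)/4 = 3 - ((½ + l - 3/l) - 2)/4 = 3 - (-3/2 + l - 3/l)/4 = 3 + (3/8 - l/4 + 3/(4*l)) = 27/8 - l/4 + 3/(4*l))
(-12 + Z(Q(3)))² = (-12 + (27/8 - ¼*3⁴ + 3/(4*(3⁴))))² = (-12 + (27/8 - ¼*81 + (¾)/81))² = (-12 + (27/8 - 81/4 + (¾)*(1/81)))² = (-12 + (27/8 - 81/4 + 1/108))² = (-12 - 3643/216)² = (-6235/216)² = 38875225/46656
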